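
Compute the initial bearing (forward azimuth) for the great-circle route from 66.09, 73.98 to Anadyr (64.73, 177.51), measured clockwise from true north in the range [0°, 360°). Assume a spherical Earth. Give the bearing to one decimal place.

Δλ = 177.51 − 73.98 = 103.53°.
θ = atan2( sin Δλ · cos φ₂ , cos φ₁ · sin φ₂ − sin φ₁ · cos φ₂ · cos Δλ )
  = atan2(0.41504, 0.45782) = 42.194° → normalised to [0°, 360°): 42.194°.

42.2°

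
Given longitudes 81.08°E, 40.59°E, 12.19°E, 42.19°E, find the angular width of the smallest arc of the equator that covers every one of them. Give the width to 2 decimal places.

68.89°

Sort the longitudes: +12.19°, +40.59°, +42.19°, +81.08°.
Eastward gaps between consecutive values (wrapping around): 28.40°, 1.60°, 38.89°, 291.11°.
Largest gap = 291.11° ⇒ minimal covering band is its complement: 360° − 291.11° = 68.89°.
Band runs from +12.19° eastward to +81.08°.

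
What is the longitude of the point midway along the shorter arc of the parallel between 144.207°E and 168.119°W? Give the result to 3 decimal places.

Signed shortest Δλ from +144.207° to -168.119° is +47.674°.
Midpoint longitude = +144.207° + (+47.674°)/2 = +144.207° + 23.837° = +168.044°.
(The naïve average (+144.207 + -168.119)/2 = -11.956° is on the wrong side of the globe.)

168.044°E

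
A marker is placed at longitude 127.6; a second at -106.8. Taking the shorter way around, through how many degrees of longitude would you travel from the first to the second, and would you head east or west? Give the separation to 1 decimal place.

Raw difference: -106.8 − 127.6 = -234.4°.
Normalise into (−180°, 180°]: -234.4° + 360° = 125.6°.
Positive ⇒ the second point lies to the east; separation 125.6°.

125.6° east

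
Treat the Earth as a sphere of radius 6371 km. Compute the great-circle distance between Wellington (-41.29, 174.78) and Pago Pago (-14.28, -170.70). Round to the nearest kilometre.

Δλ = -170.70 − 174.78 = -345.48°; wrapped into (−180°, 180°]: 14.52°.
Δφ = -14.28 − -41.29 = 27.01°.
a = sin²(Δφ/2) + cos φ₁ · cos φ₂ · sin²(Δλ/2) = 0.066165.
c = 2·atan2(√a, √(1−a)) = 0.52030 rad → d = 6371·c ≈ 3314.83 km.

3315 km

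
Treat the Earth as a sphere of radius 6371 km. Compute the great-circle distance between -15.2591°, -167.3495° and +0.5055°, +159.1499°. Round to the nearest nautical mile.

2201 nmi

Δλ = 159.1499 − -167.3495 = 326.4994°; wrapped into (−180°, 180°]: -33.5006°.
Δφ = 0.5055 − -15.2591 = 15.7646°.
a = sin²(Δφ/2) + cos φ₁ · cos φ₂ · sin²(Δλ/2) = 0.098936.
c = 2·atan2(√a, √(1−a)) = 0.63994 rad → d = 6371·c ≈ 4077.09 km ≈ 2201.45 nmi.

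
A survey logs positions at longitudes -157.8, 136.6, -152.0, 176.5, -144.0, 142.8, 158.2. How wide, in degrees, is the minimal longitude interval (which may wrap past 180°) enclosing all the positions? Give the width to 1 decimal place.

Sort the longitudes: -157.8°, -152.0°, -144.0°, +136.6°, +142.8°, +158.2°, +176.5°.
Eastward gaps between consecutive values (wrapping around): 5.8°, 8.0°, 280.6°, 6.2°, 15.4°, 18.3°, 25.7°.
Largest gap = 280.6° ⇒ minimal covering band is its complement: 360° − 280.6° = 79.4°.
Band runs from +136.6° eastward to -144.0°, crossing the antimeridian.

79.4°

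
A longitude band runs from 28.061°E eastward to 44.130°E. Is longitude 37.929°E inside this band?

Yes

Band width going east from +28.061° to +44.130°: ((44.130 − 28.061) mod 360) = 16.069°.
Offset of +37.929° east of the west edge: ((37.929 − 28.061) mod 360) = 9.868°.
9.868° ≤ 16.069° ⇒ inside.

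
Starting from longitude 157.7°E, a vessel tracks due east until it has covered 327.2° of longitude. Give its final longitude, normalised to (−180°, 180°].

124.9°E

Start at +157.7°; shift +327.2° → +484.9°.
+484.9° lies outside (−180°, 180°]; subtract 360° → +124.9°.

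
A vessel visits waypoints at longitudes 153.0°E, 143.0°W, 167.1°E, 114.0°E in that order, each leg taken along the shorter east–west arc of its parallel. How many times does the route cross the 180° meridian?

2

Leg 1: +153.0° → -143.0°, shortest Δλ = 64.0° (east) — crosses 180°.
Leg 2: -143.0° → +167.1°, shortest Δλ = -49.9° (west) — crosses 180°.
Leg 3: +167.1° → +114.0°, shortest Δλ = -53.1° (west) — does not cross 180°.
Total crossings: 2.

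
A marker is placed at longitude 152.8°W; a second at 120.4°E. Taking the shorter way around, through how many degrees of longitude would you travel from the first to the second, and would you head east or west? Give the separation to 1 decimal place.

Raw difference: 120.4 − -152.8 = 273.2°.
Normalise into (−180°, 180°]: 273.2° − 360° = -86.8°.
Negative ⇒ the second point lies to the west; separation 86.8°.

86.8° west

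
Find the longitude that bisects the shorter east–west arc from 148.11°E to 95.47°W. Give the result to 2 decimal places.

Signed shortest Δλ from +148.11° to -95.47° is +116.42°.
Midpoint longitude = +148.11° + (+116.42°)/2 = +148.11° + 58.21° = +206.32°.
Normalise into (−180°, 180°]: -153.68°.
(The naïve average (+148.11 + -95.47)/2 = 26.32° is on the wrong side of the globe.)

153.68°W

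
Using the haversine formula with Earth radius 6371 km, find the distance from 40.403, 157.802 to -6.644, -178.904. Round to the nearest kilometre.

5749 km

Δλ = -178.904 − 157.802 = -336.706°; wrapped into (−180°, 180°]: 23.294°.
Δφ = -6.644 − 40.403 = -47.047°.
a = sin²(Δφ/2) + cos φ₁ · cos φ₂ · sin²(Δλ/2) = 0.190128.
c = 2·atan2(√a, √(1−a)) = 0.90238 rad → d = 6371·c ≈ 5749.07 km.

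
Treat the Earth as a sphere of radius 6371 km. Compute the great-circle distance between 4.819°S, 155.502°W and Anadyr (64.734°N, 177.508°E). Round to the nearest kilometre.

8046 km

Δλ = 177.508 − -155.502 = 333.010°; wrapped into (−180°, 180°]: -26.990°.
Δφ = 64.734 − -4.819 = 69.553°.
a = sin²(Δφ/2) + cos φ₁ · cos φ₂ · sin²(Δλ/2) = 0.348491.
c = 2·atan2(√a, √(1−a)) = 1.26294 rad → d = 6371·c ≈ 8046.18 km.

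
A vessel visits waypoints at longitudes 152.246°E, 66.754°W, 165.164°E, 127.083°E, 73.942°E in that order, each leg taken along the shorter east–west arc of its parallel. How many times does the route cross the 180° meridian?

2

Leg 1: +152.246° → -66.754°, shortest Δλ = 141.0° (east) — crosses 180°.
Leg 2: -66.754° → +165.164°, shortest Δλ = -128.082° (west) — crosses 180°.
Leg 3: +165.164° → +127.083°, shortest Δλ = -38.081° (west) — does not cross 180°.
Leg 4: +127.083° → +73.942°, shortest Δλ = -53.141° (west) — does not cross 180°.
Total crossings: 2.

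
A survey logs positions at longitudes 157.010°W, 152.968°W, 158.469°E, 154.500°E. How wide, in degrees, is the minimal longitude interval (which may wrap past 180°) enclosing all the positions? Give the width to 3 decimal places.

52.532°

Sort the longitudes: -157.010°, -152.968°, +154.500°, +158.469°.
Eastward gaps between consecutive values (wrapping around): 4.042°, 307.468°, 3.969°, 44.521°.
Largest gap = 307.468° ⇒ minimal covering band is its complement: 360° − 307.468° = 52.532°.
Band runs from +154.500° eastward to -152.968°, crossing the antimeridian.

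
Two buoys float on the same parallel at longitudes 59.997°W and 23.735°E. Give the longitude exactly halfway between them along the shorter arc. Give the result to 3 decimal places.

Signed shortest Δλ from -59.997° to +23.735° is +83.732°.
Midpoint longitude = -59.997° + (+83.732°)/2 = -59.997° + 41.866° = -18.131°.

18.131°W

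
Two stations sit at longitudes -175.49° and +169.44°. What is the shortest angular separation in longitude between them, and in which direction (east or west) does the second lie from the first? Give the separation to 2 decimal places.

Raw difference: 169.44 − -175.49 = 344.93°.
Normalise into (−180°, 180°]: 344.93° − 360° = -15.07°.
Negative ⇒ the second point lies to the west; separation 15.07°.

15.07° west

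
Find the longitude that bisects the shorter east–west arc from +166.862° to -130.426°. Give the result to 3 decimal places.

-161.782°

Signed shortest Δλ from +166.862° to -130.426° is +62.712°.
Midpoint longitude = +166.862° + (+62.712°)/2 = +166.862° + 31.356° = +198.218°.
Normalise into (−180°, 180°]: -161.782°.
(The naïve average (+166.862 + -130.426)/2 = 18.218° is on the wrong side of the globe.)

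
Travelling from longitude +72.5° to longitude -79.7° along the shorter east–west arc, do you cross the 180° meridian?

No

Signed shortest Δλ = ((-79.7 − 72.5 + 180) mod 360) − 180 = -152.2°.
Going west by 152.2° from +72.5° reaches -79.7° without touching 180°.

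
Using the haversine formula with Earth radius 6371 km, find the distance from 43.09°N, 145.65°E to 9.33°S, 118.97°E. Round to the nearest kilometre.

Δλ = 118.97 − 145.65 = -26.68°.
Δφ = -9.33 − 43.09 = -52.42°.
a = sin²(Δφ/2) + cos φ₁ · cos φ₂ · sin²(Δλ/2) = 0.233429.
c = 2·atan2(√a, √(1−a)) = 1.00849 rad → d = 6371·c ≈ 6425.06 km.

6425 km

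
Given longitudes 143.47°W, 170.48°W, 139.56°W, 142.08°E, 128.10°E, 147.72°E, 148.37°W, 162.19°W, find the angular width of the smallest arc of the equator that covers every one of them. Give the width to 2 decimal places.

92.34°

Sort the longitudes: -170.48°, -162.19°, -148.37°, -143.47°, -139.56°, +128.10°, +142.08°, +147.72°.
Eastward gaps between consecutive values (wrapping around): 8.29°, 13.82°, 4.90°, 3.91°, 267.66°, 13.98°, 5.64°, 41.80°.
Largest gap = 267.66° ⇒ minimal covering band is its complement: 360° − 267.66° = 92.34°.
Band runs from +128.10° eastward to -139.56°, crossing the antimeridian.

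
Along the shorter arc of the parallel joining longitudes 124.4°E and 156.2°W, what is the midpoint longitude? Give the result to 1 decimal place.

Signed shortest Δλ from +124.4° to -156.2° is +79.4°.
Midpoint longitude = +124.4° + (+79.4°)/2 = +124.4° + 39.7° = +164.1°.
(The naïve average (+124.4 + -156.2)/2 = -15.9° is on the wrong side of the globe.)

164.1°E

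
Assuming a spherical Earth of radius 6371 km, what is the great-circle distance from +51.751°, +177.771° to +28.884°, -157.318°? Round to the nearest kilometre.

Δλ = -157.318 − 177.771 = -335.089°; wrapped into (−180°, 180°]: 24.911°.
Δφ = 28.884 − 51.751 = -22.867°.
a = sin²(Δφ/2) + cos φ₁ · cos φ₂ · sin²(Δλ/2) = 0.064511.
c = 2·atan2(√a, √(1−a)) = 0.51361 rad → d = 6371·c ≈ 3272.20 km.

3272 km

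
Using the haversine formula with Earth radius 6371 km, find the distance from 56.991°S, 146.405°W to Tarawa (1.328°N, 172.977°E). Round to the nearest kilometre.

Δλ = 172.977 − -146.405 = 319.382°; wrapped into (−180°, 180°]: -40.618°.
Δφ = 1.328 − -56.991 = 58.319°.
a = sin²(Δφ/2) + cos φ₁ · cos φ₂ · sin²(Δλ/2) = 0.303014.
c = 2·atan2(√a, √(1−a)) = 1.16585 rad → d = 6371·c ≈ 7427.62 km.

7428 km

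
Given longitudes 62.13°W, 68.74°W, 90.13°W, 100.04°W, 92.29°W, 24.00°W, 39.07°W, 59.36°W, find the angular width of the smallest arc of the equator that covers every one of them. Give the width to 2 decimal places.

Sort the longitudes: -100.04°, -92.29°, -90.13°, -68.74°, -62.13°, -59.36°, -39.07°, -24.00°.
Eastward gaps between consecutive values (wrapping around): 7.75°, 2.16°, 21.39°, 6.61°, 2.77°, 20.29°, 15.07°, 283.96°.
Largest gap = 283.96° ⇒ minimal covering band is its complement: 360° − 283.96° = 76.04°.
Band runs from -100.04° eastward to -24.00°.

76.04°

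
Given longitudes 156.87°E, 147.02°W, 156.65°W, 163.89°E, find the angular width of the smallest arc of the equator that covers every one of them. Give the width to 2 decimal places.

Sort the longitudes: -156.65°, -147.02°, +156.87°, +163.89°.
Eastward gaps between consecutive values (wrapping around): 9.63°, 303.89°, 7.02°, 39.46°.
Largest gap = 303.89° ⇒ minimal covering band is its complement: 360° − 303.89° = 56.11°.
Band runs from +156.87° eastward to -147.02°, crossing the antimeridian.

56.11°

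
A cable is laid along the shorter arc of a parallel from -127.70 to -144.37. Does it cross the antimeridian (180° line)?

No

Signed shortest Δλ = ((-144.37 − -127.70 + 180) mod 360) − 180 = -16.67°.
Going west by 16.67° from -127.70° reaches -144.37° without touching 180°.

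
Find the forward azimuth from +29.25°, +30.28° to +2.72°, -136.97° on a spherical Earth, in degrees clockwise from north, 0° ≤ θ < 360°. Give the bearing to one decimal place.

336.9°

Δλ = -136.97 − 30.28 = -167.25°.
θ = atan2( sin Δλ · cos φ₂ , cos φ₁ · sin φ₂ − sin φ₁ · cos φ₂ · cos Δλ )
  = atan2(-0.22045, 0.51744) = -23.076° → normalised to [0°, 360°): 336.924°.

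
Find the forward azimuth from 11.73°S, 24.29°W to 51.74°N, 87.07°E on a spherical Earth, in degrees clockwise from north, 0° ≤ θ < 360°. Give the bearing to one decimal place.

38.6°

Δλ = 87.07 − -24.29 = 111.36°.
θ = atan2( sin Δλ · cos φ₂ , cos φ₁ · sin φ₂ − sin φ₁ · cos φ₂ · cos Δλ )
  = atan2(0.57670, 0.72296) = 38.579° → normalised to [0°, 360°): 38.579°.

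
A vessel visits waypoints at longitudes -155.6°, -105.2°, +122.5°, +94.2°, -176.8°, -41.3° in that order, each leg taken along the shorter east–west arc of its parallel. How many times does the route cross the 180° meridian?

Leg 1: -155.6° → -105.2°, shortest Δλ = 50.4° (east) — does not cross 180°.
Leg 2: -105.2° → +122.5°, shortest Δλ = -132.3° (west) — crosses 180°.
Leg 3: +122.5° → +94.2°, shortest Δλ = -28.3° (west) — does not cross 180°.
Leg 4: +94.2° → -176.8°, shortest Δλ = 89.0° (east) — crosses 180°.
Leg 5: -176.8° → -41.3°, shortest Δλ = 135.5° (east) — does not cross 180°.
Total crossings: 2.

2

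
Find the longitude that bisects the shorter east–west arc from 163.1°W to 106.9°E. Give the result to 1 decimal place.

Signed shortest Δλ from -163.1° to +106.9° is -90.0°.
Midpoint longitude = -163.1° + (-90.0°)/2 = -163.1° − 45.0° = -208.1°.
Normalise into (−180°, 180°]: +151.9°.
(The naïve average (-163.1 + +106.9)/2 = -28.1° is on the wrong side of the globe.)

151.9°E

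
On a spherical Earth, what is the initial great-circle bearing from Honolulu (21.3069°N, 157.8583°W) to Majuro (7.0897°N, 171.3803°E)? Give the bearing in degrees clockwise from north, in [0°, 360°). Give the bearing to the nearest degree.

249°

Δλ = 171.3803 − -157.8583 = 329.2386°; wrapped into (−180°, 180°]: -30.7614°.
θ = atan2( sin Δλ · cos φ₂ , cos φ₁ · sin φ₂ − sin φ₁ · cos φ₂ · cos Δλ )
  = atan2(-0.50755, -0.19487) = -111.003° → normalised to [0°, 360°): 248.997°.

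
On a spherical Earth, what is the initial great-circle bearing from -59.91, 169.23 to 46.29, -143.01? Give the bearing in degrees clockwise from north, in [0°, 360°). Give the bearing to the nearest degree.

Δλ = -143.01 − 169.23 = -312.24°; wrapped into (−180°, 180°]: 47.76°.
θ = atan2( sin Δλ · cos φ₂ , cos φ₁ · sin φ₂ − sin φ₁ · cos φ₂ · cos Δλ )
  = atan2(0.51158, 0.76433) = 33.795° → normalised to [0°, 360°): 33.795°.

34°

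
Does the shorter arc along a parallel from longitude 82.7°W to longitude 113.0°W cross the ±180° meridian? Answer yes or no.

No

Signed shortest Δλ = ((-113.0 − -82.7 + 180) mod 360) − 180 = -30.3°.
Going west by 30.3° from -82.7° reaches -113.0° without touching 180°.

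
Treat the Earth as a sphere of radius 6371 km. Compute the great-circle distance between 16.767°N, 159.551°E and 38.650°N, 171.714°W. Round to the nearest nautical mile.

1999 nmi

Δλ = -171.714 − 159.551 = -331.265°; wrapped into (−180°, 180°]: 28.735°.
Δφ = 38.650 − 16.767 = 21.883°.
a = sin²(Δφ/2) + cos φ₁ · cos φ₂ · sin²(Δλ/2) = 0.082070.
c = 2·atan2(√a, √(1−a)) = 0.58110 rad → d = 6371·c ≈ 3702.17 km ≈ 1999.01 nmi.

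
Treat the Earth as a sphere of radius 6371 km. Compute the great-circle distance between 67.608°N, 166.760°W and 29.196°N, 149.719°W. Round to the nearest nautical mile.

Δλ = -149.719 − -166.760 = 17.041°.
Δφ = 29.196 − 67.608 = -38.412°.
a = sin²(Δφ/2) + cos φ₁ · cos φ₂ · sin²(Δλ/2) = 0.115518.
c = 2·atan2(√a, √(1−a)) = 0.69358 rad → d = 6371·c ≈ 4418.79 km ≈ 2385.96 nmi.

2386 nmi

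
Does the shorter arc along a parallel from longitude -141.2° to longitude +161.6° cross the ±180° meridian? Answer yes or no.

Naïve |161.6 − -141.2| = 302.8° > 180°, so the shorter arc goes the other way round — across 180°.
Signed shortest Δλ = ((161.6 − -141.2 + 180) mod 360) − 180 = -57.2°.
Going west by 57.2° from -141.2° passes through 180° before reaching +161.6°.

Yes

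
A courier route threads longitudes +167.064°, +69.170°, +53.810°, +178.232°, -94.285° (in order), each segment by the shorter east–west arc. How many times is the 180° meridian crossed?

Leg 1: +167.064° → +69.170°, shortest Δλ = -97.894° (west) — does not cross 180°.
Leg 2: +69.170° → +53.810°, shortest Δλ = -15.36° (west) — does not cross 180°.
Leg 3: +53.810° → +178.232°, shortest Δλ = 124.422° (east) — does not cross 180°.
Leg 4: +178.232° → -94.285°, shortest Δλ = 87.483° (east) — crosses 180°.
Total crossings: 1.

1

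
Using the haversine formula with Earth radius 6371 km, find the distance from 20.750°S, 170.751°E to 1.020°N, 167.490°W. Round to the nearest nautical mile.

1828 nmi

Δλ = -167.490 − 170.751 = -338.241°; wrapped into (−180°, 180°]: 21.759°.
Δφ = 1.020 − -20.750 = 21.770°.
a = sin²(Δφ/2) + cos φ₁ · cos φ₂ · sin²(Δλ/2) = 0.068968.
c = 2·atan2(√a, √(1−a)) = 0.53147 rad → d = 6371·c ≈ 3385.99 km ≈ 1828.29 nmi.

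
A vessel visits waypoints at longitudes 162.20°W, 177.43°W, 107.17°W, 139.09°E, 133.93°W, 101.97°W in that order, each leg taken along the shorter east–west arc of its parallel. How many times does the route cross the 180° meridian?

Leg 1: -162.20° → -177.43°, shortest Δλ = -15.23° (west) — does not cross 180°.
Leg 2: -177.43° → -107.17°, shortest Δλ = 70.26° (east) — does not cross 180°.
Leg 3: -107.17° → +139.09°, shortest Δλ = -113.74° (west) — crosses 180°.
Leg 4: +139.09° → -133.93°, shortest Δλ = 86.98° (east) — crosses 180°.
Leg 5: -133.93° → -101.97°, shortest Δλ = 31.96° (east) — does not cross 180°.
Total crossings: 2.

2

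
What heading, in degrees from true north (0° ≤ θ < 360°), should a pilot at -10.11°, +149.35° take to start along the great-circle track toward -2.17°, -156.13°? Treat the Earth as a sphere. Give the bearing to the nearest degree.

85°

Δλ = -156.13 − 149.35 = -305.48°; wrapped into (−180°, 180°]: 54.52°.
θ = atan2( sin Δλ · cos φ₂ , cos φ₁ · sin φ₂ − sin φ₁ · cos φ₂ · cos Δλ )
  = atan2(0.81373, 0.06454) = 85.465° → normalised to [0°, 360°): 85.465°.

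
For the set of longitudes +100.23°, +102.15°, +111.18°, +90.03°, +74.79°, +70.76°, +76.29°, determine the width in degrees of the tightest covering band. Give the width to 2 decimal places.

40.42°

Sort the longitudes: +70.76°, +74.79°, +76.29°, +90.03°, +100.23°, +102.15°, +111.18°.
Eastward gaps between consecutive values (wrapping around): 4.03°, 1.50°, 13.74°, 10.20°, 1.92°, 9.03°, 319.58°.
Largest gap = 319.58° ⇒ minimal covering band is its complement: 360° − 319.58° = 40.42°.
Band runs from +70.76° eastward to +111.18°.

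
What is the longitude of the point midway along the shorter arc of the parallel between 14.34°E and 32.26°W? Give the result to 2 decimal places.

Signed shortest Δλ from +14.34° to -32.26° is -46.60°.
Midpoint longitude = +14.34° + (-46.60°)/2 = +14.34° − 23.30° = -8.96°.

8.96°W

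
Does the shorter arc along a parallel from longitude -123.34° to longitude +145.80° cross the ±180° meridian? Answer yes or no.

Naïve |145.80 − -123.34| = 269.14° > 180°, so the shorter arc goes the other way round — across 180°.
Signed shortest Δλ = ((145.80 − -123.34 + 180) mod 360) − 180 = -90.86°.
Going west by 90.86° from -123.34° passes through 180° before reaching +145.80°.

Yes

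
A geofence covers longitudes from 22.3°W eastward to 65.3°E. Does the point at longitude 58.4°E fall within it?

Band width going east from -22.3° to +65.3°: ((65.3 − -22.3) mod 360) = 87.6°.
Offset of +58.4° east of the west edge: ((58.4 − -22.3) mod 360) = 80.7°.
80.7° ≤ 87.6° ⇒ inside.

Yes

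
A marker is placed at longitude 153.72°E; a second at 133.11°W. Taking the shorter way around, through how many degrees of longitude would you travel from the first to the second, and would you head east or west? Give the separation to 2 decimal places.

73.17° east

Raw difference: -133.11 − 153.72 = -286.83°.
Normalise into (−180°, 180°]: -286.83° + 360° = 73.17°.
Positive ⇒ the second point lies to the east; separation 73.17°.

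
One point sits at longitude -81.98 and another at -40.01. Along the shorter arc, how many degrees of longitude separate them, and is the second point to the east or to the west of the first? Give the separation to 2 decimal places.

Raw difference: -40.01 − -81.98 = 41.97°.
Normalise into (−180°, 180°]: 41.97° stays 41.97°.
Positive ⇒ the second point lies to the east; separation 41.97°.

41.97° east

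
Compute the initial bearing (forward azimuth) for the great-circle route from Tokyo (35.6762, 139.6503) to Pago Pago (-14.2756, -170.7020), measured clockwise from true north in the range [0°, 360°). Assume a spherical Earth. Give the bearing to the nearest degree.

127°

Δλ = -170.7020 − 139.6503 = -310.3523°; wrapped into (−180°, 180°]: 49.6477°.
θ = atan2( sin Δλ · cos φ₂ , cos φ₁ · sin φ₂ − sin φ₁ · cos φ₂ · cos Δλ )
  = atan2(0.73855, -0.56626) = 127.478° → normalised to [0°, 360°): 127.478°.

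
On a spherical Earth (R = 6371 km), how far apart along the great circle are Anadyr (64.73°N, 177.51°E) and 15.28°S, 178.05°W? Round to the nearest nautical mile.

4808 nmi

Δλ = -178.05 − 177.51 = -355.56°; wrapped into (−180°, 180°]: 4.44°.
Δφ = -15.28 − 64.73 = -80.01°.
a = sin²(Δφ/2) + cos φ₁ · cos φ₂ · sin²(Δλ/2) = 0.413880.
c = 2·atan2(√a, √(1−a)) = 1.39769 rad → d = 6371·c ≈ 8904.70 km ≈ 4808.15 nmi.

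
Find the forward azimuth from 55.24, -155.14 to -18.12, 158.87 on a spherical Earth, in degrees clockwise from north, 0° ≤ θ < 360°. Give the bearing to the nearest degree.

Δλ = 158.87 − -155.14 = 314.01°; wrapped into (−180°, 180°]: -45.99°.
θ = atan2( sin Δλ · cos φ₂ , cos φ₁ · sin φ₂ − sin φ₁ · cos φ₂ · cos Δλ )
  = atan2(-0.68355, -0.71981) = -136.480° → normalised to [0°, 360°): 223.520°.

224°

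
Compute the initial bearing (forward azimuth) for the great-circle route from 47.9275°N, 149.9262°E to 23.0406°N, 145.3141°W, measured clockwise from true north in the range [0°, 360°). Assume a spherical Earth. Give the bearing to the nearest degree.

Δλ = -145.3141 − 149.9262 = -295.2403°; wrapped into (−180°, 180°]: 64.7597°.
θ = atan2( sin Δλ · cos φ₂ , cos φ₁ · sin φ₂ − sin φ₁ · cos φ₂ · cos Δλ )
  = atan2(0.83237, -0.02902) = 91.997° → normalised to [0°, 360°): 91.997°.

92°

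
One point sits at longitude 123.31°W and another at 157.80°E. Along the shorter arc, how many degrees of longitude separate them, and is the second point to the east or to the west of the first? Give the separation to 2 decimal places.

Raw difference: 157.80 − -123.31 = 281.11°.
Normalise into (−180°, 180°]: 281.11° − 360° = -78.89°.
Negative ⇒ the second point lies to the west; separation 78.89°.

78.89° west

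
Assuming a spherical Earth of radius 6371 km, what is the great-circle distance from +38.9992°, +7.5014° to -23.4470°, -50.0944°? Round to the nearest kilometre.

9166 km

Δλ = -50.0944 − 7.5014 = -57.5958°.
Δφ = -23.4470 − 38.9992 = -62.4462°.
a = sin²(Δφ/2) + cos φ₁ · cos φ₂ · sin²(Δλ/2) = 0.434161.
c = 2·atan2(√a, √(1−a)) = 1.43874 rad → d = 6371·c ≈ 9166.18 km.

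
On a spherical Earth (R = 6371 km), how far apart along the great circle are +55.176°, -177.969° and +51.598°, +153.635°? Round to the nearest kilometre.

1911 km

Δλ = 153.635 − -177.969 = 331.604°; wrapped into (−180°, 180°]: -28.396°.
Δφ = 51.598 − 55.176 = -3.578°.
a = sin²(Δφ/2) + cos φ₁ · cos φ₂ · sin²(Δλ/2) = 0.022315.
c = 2·atan2(√a, √(1−a)) = 0.29988 rad → d = 6371·c ≈ 1910.56 km.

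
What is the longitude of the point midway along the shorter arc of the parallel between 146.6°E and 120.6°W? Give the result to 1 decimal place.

167.0°W

Signed shortest Δλ from +146.6° to -120.6° is +92.8°.
Midpoint longitude = +146.6° + (+92.8°)/2 = +146.6° + 46.4° = +193.0°.
Normalise into (−180°, 180°]: -167.0°.
(The naïve average (+146.6 + -120.6)/2 = 13.0° is on the wrong side of the globe.)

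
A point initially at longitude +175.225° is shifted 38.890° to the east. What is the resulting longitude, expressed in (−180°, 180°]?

-145.885°

Start at +175.225°; shift +38.890° → +214.115°.
+214.115° lies outside (−180°, 180°]; subtract 360° → -145.885°.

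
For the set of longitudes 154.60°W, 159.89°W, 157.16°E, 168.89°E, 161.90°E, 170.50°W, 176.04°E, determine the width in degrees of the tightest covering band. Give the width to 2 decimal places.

Sort the longitudes: -170.50°, -159.89°, -154.60°, +157.16°, +161.90°, +168.89°, +176.04°.
Eastward gaps between consecutive values (wrapping around): 10.61°, 5.29°, 311.76°, 4.74°, 6.99°, 7.15°, 13.46°.
Largest gap = 311.76° ⇒ minimal covering band is its complement: 360° − 311.76° = 48.24°.
Band runs from +157.16° eastward to -154.60°, crossing the antimeridian.

48.24°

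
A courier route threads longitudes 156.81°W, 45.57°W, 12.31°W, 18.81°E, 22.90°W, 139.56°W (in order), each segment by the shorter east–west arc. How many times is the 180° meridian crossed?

Leg 1: -156.81° → -45.57°, shortest Δλ = 111.24° (east) — does not cross 180°.
Leg 2: -45.57° → -12.31°, shortest Δλ = 33.26° (east) — does not cross 180°.
Leg 3: -12.31° → +18.81°, shortest Δλ = 31.12° (east) — does not cross 180°.
Leg 4: +18.81° → -22.90°, shortest Δλ = -41.71° (west) — does not cross 180°.
Leg 5: -22.90° → -139.56°, shortest Δλ = -116.66° (west) — does not cross 180°.
Total crossings: 0.

0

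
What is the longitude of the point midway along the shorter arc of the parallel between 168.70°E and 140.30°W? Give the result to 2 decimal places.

165.80°W

Signed shortest Δλ from +168.70° to -140.30° is +51.00°.
Midpoint longitude = +168.70° + (+51.00°)/2 = +168.70° + 25.50° = +194.20°.
Normalise into (−180°, 180°]: -165.80°.
(The naïve average (+168.70 + -140.30)/2 = 14.2° is on the wrong side of the globe.)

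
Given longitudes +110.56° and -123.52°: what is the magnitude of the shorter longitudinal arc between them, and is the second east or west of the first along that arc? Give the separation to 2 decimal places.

125.92° east

Raw difference: -123.52 − 110.56 = -234.08°.
Normalise into (−180°, 180°]: -234.08° + 360° = 125.92°.
Positive ⇒ the second point lies to the east; separation 125.92°.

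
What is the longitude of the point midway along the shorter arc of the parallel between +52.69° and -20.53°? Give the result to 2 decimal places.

+16.08°

Signed shortest Δλ from +52.69° to -20.53° is -73.22°.
Midpoint longitude = +52.69° + (-73.22°)/2 = +52.69° − 36.61° = +16.08°.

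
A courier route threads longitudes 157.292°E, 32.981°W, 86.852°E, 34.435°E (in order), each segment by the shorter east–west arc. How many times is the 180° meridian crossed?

Leg 1: +157.292° → -32.981°, shortest Δλ = 169.727° (east) — crosses 180°.
Leg 2: -32.981° → +86.852°, shortest Δλ = 119.833° (east) — does not cross 180°.
Leg 3: +86.852° → +34.435°, shortest Δλ = -52.417° (west) — does not cross 180°.
Total crossings: 1.

1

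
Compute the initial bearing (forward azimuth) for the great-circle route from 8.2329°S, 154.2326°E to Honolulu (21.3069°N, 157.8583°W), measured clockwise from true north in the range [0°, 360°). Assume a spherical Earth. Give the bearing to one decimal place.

57.0°

Δλ = -157.8583 − 154.2326 = -312.0909°; wrapped into (−180°, 180°]: 47.9091°.
θ = atan2( sin Δλ · cos φ₂ , cos φ₁ · sin φ₂ − sin φ₁ · cos φ₂ · cos Δλ )
  = atan2(0.69136, 0.44904) = 56.996° → normalised to [0°, 360°): 56.996°.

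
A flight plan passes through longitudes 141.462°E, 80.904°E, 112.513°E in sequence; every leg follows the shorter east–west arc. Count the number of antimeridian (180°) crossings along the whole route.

0

Leg 1: +141.462° → +80.904°, shortest Δλ = -60.558° (west) — does not cross 180°.
Leg 2: +80.904° → +112.513°, shortest Δλ = 31.609° (east) — does not cross 180°.
Total crossings: 0.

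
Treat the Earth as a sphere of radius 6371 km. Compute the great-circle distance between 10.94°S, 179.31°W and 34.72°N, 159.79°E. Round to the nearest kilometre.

5535 km

Δλ = 159.79 − -179.31 = 339.10°; wrapped into (−180°, 180°]: -20.90°.
Δφ = 34.72 − -10.94 = 45.66°.
a = sin²(Δφ/2) + cos φ₁ · cos φ₂ · sin²(Δλ/2) = 0.177091.
c = 2·atan2(√a, √(1−a)) = 0.86870 rad → d = 6371·c ≈ 5534.51 km.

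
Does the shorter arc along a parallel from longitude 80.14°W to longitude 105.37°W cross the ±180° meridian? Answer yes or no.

Signed shortest Δλ = ((-105.37 − -80.14 + 180) mod 360) − 180 = -25.23°.
Going west by 25.23° from -80.14° reaches -105.37° without touching 180°.

No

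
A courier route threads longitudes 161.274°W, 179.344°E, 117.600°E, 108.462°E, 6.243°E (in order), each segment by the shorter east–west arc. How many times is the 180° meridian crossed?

Leg 1: -161.274° → +179.344°, shortest Δλ = -19.382° (west) — crosses 180°.
Leg 2: +179.344° → +117.600°, shortest Δλ = -61.744° (west) — does not cross 180°.
Leg 3: +117.600° → +108.462°, shortest Δλ = -9.138° (west) — does not cross 180°.
Leg 4: +108.462° → +6.243°, shortest Δλ = -102.219° (west) — does not cross 180°.
Total crossings: 1.

1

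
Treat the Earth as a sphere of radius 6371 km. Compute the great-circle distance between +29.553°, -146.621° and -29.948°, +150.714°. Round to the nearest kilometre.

9370 km

Δλ = 150.714 − -146.621 = 297.335°; wrapped into (−180°, 180°]: -62.665°.
Δφ = -29.948 − 29.553 = -59.501°.
a = sin²(Δφ/2) + cos φ₁ · cos φ₂ · sin²(Δλ/2) = 0.450055.
c = 2·atan2(√a, √(1−a)) = 1.47074 rad → d = 6371·c ≈ 9370.08 km.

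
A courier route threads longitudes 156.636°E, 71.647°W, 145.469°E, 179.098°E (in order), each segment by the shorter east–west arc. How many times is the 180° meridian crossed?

Leg 1: +156.636° → -71.647°, shortest Δλ = 131.717° (east) — crosses 180°.
Leg 2: -71.647° → +145.469°, shortest Δλ = -142.884° (west) — crosses 180°.
Leg 3: +145.469° → +179.098°, shortest Δλ = 33.629° (east) — does not cross 180°.
Total crossings: 2.

2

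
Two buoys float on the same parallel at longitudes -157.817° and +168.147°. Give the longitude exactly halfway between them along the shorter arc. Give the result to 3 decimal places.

Signed shortest Δλ from -157.817° to +168.147° is -34.036°.
Midpoint longitude = -157.817° + (-34.036°)/2 = -157.817° − 17.018° = -174.835°.
(The naïve average (-157.817 + +168.147)/2 = 5.165° is on the wrong side of the globe.)

-174.835°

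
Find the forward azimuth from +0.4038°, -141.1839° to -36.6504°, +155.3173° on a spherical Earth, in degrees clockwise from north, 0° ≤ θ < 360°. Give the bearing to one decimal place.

Δλ = 155.3173 − -141.1839 = 296.5012°; wrapped into (−180°, 180°]: -63.4988°.
θ = atan2( sin Δλ · cos φ₂ , cos φ₁ · sin φ₂ − sin φ₁ · cos φ₂ · cos Δλ )
  = atan2(-0.71799, -0.59944) = -129.858° → normalised to [0°, 360°): 230.142°.

230.1°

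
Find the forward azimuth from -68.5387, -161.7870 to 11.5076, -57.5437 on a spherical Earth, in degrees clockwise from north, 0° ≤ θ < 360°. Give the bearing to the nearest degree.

Δλ = -57.5437 − -161.7870 = 104.2433°.
θ = atan2( sin Δλ · cos φ₂ , cos φ₁ · sin φ₂ − sin φ₁ · cos φ₂ · cos Δλ )
  = atan2(0.94978, -0.15139) = 99.056° → normalised to [0°, 360°): 99.056°.

99°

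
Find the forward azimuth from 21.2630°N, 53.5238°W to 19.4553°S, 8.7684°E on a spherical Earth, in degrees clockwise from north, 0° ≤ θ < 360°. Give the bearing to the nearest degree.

119°

Δλ = 8.7684 − -53.5238 = 62.2922°.
θ = atan2( sin Δλ · cos φ₂ , cos φ₁ · sin φ₂ − sin φ₁ · cos φ₂ · cos Δλ )
  = atan2(0.83478, -0.46939) = 119.349° → normalised to [0°, 360°): 119.349°.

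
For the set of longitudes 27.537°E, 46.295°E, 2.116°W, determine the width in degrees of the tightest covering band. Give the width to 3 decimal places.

48.411°

Sort the longitudes: -2.116°, +27.537°, +46.295°.
Eastward gaps between consecutive values (wrapping around): 29.653°, 18.758°, 311.589°.
Largest gap = 311.589° ⇒ minimal covering band is its complement: 360° − 311.589° = 48.411°.
Band runs from -2.116° eastward to +46.295°.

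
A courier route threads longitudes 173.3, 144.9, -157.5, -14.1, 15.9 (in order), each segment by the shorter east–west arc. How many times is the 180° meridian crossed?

1

Leg 1: +173.3° → +144.9°, shortest Δλ = -28.4° (west) — does not cross 180°.
Leg 2: +144.9° → -157.5°, shortest Δλ = 57.6° (east) — crosses 180°.
Leg 3: -157.5° → -14.1°, shortest Δλ = 143.4° (east) — does not cross 180°.
Leg 4: -14.1° → +15.9°, shortest Δλ = 30.0° (east) — does not cross 180°.
Total crossings: 1.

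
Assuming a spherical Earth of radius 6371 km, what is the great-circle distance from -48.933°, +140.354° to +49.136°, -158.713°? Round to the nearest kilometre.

12363 km

Δλ = -158.713 − 140.354 = -299.067°; wrapped into (−180°, 180°]: 60.933°.
Δφ = 49.136 − -48.933 = 98.069°.
a = sin²(Δφ/2) + cos φ₁ · cos φ₂ · sin²(Δλ/2) = 0.680681.
c = 2·atan2(√a, √(1−a)) = 1.94052 rad → d = 6371·c ≈ 12363.08 km.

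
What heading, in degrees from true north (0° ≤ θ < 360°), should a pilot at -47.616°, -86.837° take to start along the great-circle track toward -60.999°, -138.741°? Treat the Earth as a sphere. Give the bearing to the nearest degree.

Δλ = -138.741 − -86.837 = -51.904°.
θ = atan2( sin Δλ · cos φ₂ , cos φ₁ · sin φ₂ − sin φ₁ · cos φ₂ · cos Δλ )
  = atan2(-0.38155, -0.36862) = -134.013° → normalised to [0°, 360°): 225.987°.

226°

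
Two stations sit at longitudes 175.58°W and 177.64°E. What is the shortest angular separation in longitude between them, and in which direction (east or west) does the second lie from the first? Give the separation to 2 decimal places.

6.78° west

Raw difference: 177.64 − -175.58 = 353.22°.
Normalise into (−180°, 180°]: 353.22° − 360° = -6.78°.
Negative ⇒ the second point lies to the west; separation 6.78°.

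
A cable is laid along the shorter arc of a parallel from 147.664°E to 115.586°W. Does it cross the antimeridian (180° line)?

Yes

Naïve |-115.586 − 147.664| = 263.25° > 180°, so the shorter arc goes the other way round — across 180°.
Signed shortest Δλ = ((-115.586 − 147.664 + 180) mod 360) − 180 = 96.75°.
Going east by 96.75° from +147.664° passes through 180° before reaching -115.586°.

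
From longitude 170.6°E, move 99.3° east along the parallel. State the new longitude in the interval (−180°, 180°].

90.1°W

Start at +170.6°; shift +99.3° → +269.9°.
+269.9° lies outside (−180°, 180°]; subtract 360° → -90.1°.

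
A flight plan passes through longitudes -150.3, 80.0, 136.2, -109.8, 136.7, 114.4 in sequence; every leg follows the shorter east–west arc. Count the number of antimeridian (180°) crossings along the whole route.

Leg 1: -150.3° → +80.0°, shortest Δλ = -129.7° (west) — crosses 180°.
Leg 2: +80.0° → +136.2°, shortest Δλ = 56.2° (east) — does not cross 180°.
Leg 3: +136.2° → -109.8°, shortest Δλ = 114.0° (east) — crosses 180°.
Leg 4: -109.8° → +136.7°, shortest Δλ = -113.5° (west) — crosses 180°.
Leg 5: +136.7° → +114.4°, shortest Δλ = -22.3° (west) — does not cross 180°.
Total crossings: 3.

3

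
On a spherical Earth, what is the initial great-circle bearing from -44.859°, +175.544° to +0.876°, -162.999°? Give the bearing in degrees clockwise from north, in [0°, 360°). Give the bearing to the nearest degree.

Δλ = -162.999 − 175.544 = -338.543°; wrapped into (−180°, 180°]: 21.457°.
θ = atan2( sin Δλ · cos φ₂ , cos φ₁ · sin φ₂ − sin φ₁ · cos φ₂ · cos Δλ )
  = atan2(0.36576, 0.66724) = 28.730° → normalised to [0°, 360°): 28.730°.

29°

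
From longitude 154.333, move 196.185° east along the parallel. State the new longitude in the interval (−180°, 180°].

-9.482°

Start at +154.333°; shift +196.185° → +350.518°.
+350.518° lies outside (−180°, 180°]; subtract 360° → -9.482°.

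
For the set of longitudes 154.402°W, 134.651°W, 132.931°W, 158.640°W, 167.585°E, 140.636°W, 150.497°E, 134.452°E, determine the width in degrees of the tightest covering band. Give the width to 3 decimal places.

92.617°

Sort the longitudes: -158.640°, -154.402°, -140.636°, -134.651°, -132.931°, +134.452°, +150.497°, +167.585°.
Eastward gaps between consecutive values (wrapping around): 4.238°, 13.766°, 5.985°, 1.720°, 267.383°, 16.045°, 17.088°, 33.775°.
Largest gap = 267.383° ⇒ minimal covering band is its complement: 360° − 267.383° = 92.617°.
Band runs from +134.452° eastward to -132.931°, crossing the antimeridian.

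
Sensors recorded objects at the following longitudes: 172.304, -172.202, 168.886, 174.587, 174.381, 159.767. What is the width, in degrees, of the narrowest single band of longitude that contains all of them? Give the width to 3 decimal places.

Sort the longitudes: -172.202°, +159.767°, +168.886°, +172.304°, +174.381°, +174.587°.
Eastward gaps between consecutive values (wrapping around): 331.969°, 9.119°, 3.418°, 2.077°, 0.206°, 13.211°.
Largest gap = 331.969° ⇒ minimal covering band is its complement: 360° − 331.969° = 28.031°.
Band runs from +159.767° eastward to -172.202°, crossing the antimeridian.

28.031°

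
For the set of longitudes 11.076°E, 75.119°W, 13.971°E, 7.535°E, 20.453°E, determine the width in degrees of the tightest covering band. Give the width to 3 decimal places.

95.572°

Sort the longitudes: -75.119°, +7.535°, +11.076°, +13.971°, +20.453°.
Eastward gaps between consecutive values (wrapping around): 82.654°, 3.541°, 2.895°, 6.482°, 264.428°.
Largest gap = 264.428° ⇒ minimal covering band is its complement: 360° − 264.428° = 95.572°.
Band runs from -75.119° eastward to +20.453°.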